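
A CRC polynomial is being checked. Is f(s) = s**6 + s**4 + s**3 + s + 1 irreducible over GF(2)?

Yes

Check for roots in GF(2): f(0) = 1; f(1) = 1.
No roots, so no linear factors.
Monic irreducibles of degree 2 over GF(2): s**2 + s + 1.
None of them divide f (all give nonzero remainder).
Monic irreducibles of degree 3 over GF(2): s**3 + s + 1, s**3 + s**2 + 1.
None of them divide f (all give nonzero remainder).
No irreducible factor of degree ≤ 3 exists, so f is irreducible over GF(2).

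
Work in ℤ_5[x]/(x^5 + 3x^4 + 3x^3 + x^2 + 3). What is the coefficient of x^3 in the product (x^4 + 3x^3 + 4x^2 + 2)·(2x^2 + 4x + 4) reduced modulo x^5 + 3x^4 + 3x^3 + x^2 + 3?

Multiply in ℤ_5[x]: (x^4 + 3x^3 + 4x^2 + 2)·(2x^2 + 4x + 4) = 2x^6 + 4x^4 + 3x^3 + 3x + 3.
Reduce using x^5 ≡ 2x^4 + 2x^3 + 4x^2 + 2 (mod x^5 + 3x^4 + 3x^3 + x^2 + 3).
Reduced: x^4 + 4x^3 + x^2 + 2x + 1.

4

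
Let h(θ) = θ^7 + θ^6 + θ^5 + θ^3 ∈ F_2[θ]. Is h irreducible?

No

Check for roots in F_2: h(0) = 0 → root; h(1) = 0 → root.
h(0) = 0, so (θ) divides h(θ); h is reducible.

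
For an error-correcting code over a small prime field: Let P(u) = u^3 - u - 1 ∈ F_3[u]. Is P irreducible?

Check for roots in F_3: P(0) = 2; P(1) = 2; P(2) = 2.
No roots. A degree-3 polynomial over a field with no linear factor is irreducible.

Yes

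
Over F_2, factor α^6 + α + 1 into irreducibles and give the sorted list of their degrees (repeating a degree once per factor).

6

Write f(α) = α^6 + α + 1.
Roots in F_2: f(0) = 1; f(1) = 1.
Complete factorization: f(α) = (α^6 + α + 1).
Factor degrees with multiplicity: 6 = 6.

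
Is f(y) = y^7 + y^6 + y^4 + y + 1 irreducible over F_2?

Yes

Check for roots in F_2: f(0) = 1; f(1) = 1.
No roots, so no linear factors.
Monic irreducibles of degree 2 over GF(2): y^2 + y + 1.
None of them divide f (all give nonzero remainder).
Monic irreducibles of degree 3 over GF(2): y^3 + y + 1, y^3 + y^2 + 1.
None of them divide f (all give nonzero remainder).
No irreducible factor of degree ≤ 3 exists, so f is irreducible over GF(2).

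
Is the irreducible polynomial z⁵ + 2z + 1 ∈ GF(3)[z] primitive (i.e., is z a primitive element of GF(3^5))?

Yes

Write f(z) = z⁵ + 2z + 1.
|GF(3^5)^×| = 3^5 − 1 = 242. Prime factorization: 242 = 2·11^2.
f is primitive ⇔ z has order 242 in GF(3)[z]/(f), i.e. z^(242/q) ≠ 1 for each prime q | 242.
z^(121) mod f = 2.
z^(22) mod f = 2z³ + 2z² + z + 1.
None equal 1, so z has full order 242; f is primitive.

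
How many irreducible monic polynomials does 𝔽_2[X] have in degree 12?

The number of monic irreducibles of degree 12 over GF(2) is (1/12)·Σ_{d∣12} μ(12/d) 2^d.
Divisors of 12: 1, 2, 3, 4, 6, 12; μ(12/d) for each: 0, 1, 0, -1, -1, 1.
Σ = 2^2 − 2^4 − 2^6 + 2^12 = 4020.
N = 4020/12 = 335.

335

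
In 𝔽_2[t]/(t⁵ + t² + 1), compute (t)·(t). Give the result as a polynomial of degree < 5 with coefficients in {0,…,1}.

Multiply in 𝔽_2[t]: (t)·(t) = t².
Reduced: t².

t^2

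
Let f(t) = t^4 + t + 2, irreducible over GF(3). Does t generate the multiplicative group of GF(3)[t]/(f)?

Yes

|GF(3^4)^×| = 3^4 − 1 = 80. Prime factorization: 80 = 2^4·5.
f is primitive ⇔ t has order 80 in GF(3)[t]/(f), i.e. t^(80/q) ≠ 1 for each prime q | 80.
t^(40) mod f = 2.
t^(16) mod f = 2t^3 + t + 2.
None equal 1, so t has full order 80; f is primitive.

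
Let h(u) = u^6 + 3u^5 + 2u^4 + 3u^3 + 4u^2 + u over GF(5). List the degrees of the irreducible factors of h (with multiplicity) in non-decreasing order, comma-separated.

Roots in GF(5): h(0) = 0 → root; h(1) = 4; h(2) = 4; h(3) = 0 → root; h(4) = 0 → root.
Linear factors from roots: (u), (u + 2), (u + 1).
Complete factorization: h(u) = (u)·(u + 1)·(u + 2)^2·(u^2 + 3u + 4).
Factor degrees with multiplicity: 1 + 1 + 1 + 1 + 2 = 6.

1, 1, 1, 1, 2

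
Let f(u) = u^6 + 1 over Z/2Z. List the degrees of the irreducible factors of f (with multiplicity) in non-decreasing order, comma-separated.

1, 1, 2, 2

Roots in Z/2Z: f(0) = 1; f(1) = 0 → root.
Linear factors from roots: (u + 1).
Complete factorization: f(u) = (u + 1)^2·(u^2 + u + 1)^2.
Factor degrees with multiplicity: 1 + 1 + 2 + 2 = 6.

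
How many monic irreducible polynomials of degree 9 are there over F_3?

2184

The number of monic irreducibles of degree 9 over GF(3) is (1/9)·Σ_{d∣9} μ(9/d) 3^d.
Divisors of 9: 1, 3, 9; μ(9/d) for each: 0, -1, 1.
Σ = − 3^3 + 3^9 = 19656.
N = 19656/9 = 2184.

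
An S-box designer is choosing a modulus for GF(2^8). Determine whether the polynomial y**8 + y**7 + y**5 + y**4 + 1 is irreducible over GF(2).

Yes

Write P(y) = y**8 + y**7 + y**5 + y**4 + 1.
Check for roots in GF(2): P(0) = 1; P(1) = 1.
No roots, so no linear factors.
Monic irreducibles of degree 2 over GF(2): y**2 + y + 1.
None of them divide P (all give nonzero remainder).
Monic irreducibles of degree 3 over GF(2): y**3 + y + 1, y**3 + y**2 + 1.
None of them divide P (all give nonzero remainder).
Monic irreducibles of degree 4 over GF(2): y**4 + y + 1, y**4 + y**3 + 1, y**4 + y**3 + y**2 + y + 1.
None of them divide P (all give nonzero remainder).
No irreducible factor of degree ≤ 4 exists, so P is irreducible over GF(2).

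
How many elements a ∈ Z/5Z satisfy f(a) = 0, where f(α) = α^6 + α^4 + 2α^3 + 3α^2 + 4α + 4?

Evaluate at each of the 5 elements of Z/5Z:
f(0) = 4; f(1) = 0 → root; f(2) = 0 → root; f(3) = 2; f(4) = 3.
Roots: {1, 2}.

2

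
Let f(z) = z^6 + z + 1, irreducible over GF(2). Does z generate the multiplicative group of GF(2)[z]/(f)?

|GF(2^6)^×| = 2^6 − 1 = 63. Prime factorization: 63 = 3^2·7.
f is primitive ⇔ z has order 63 in GF(2)[z]/(f), i.e. z^(63/q) ≠ 1 for each prime q | 63.
z^(21) mod f = z^5 + z^4 + z^3 + z + 1.
z^(9) mod f = z^4 + z^3.
None equal 1, so z has full order 63; f is primitive.

Yes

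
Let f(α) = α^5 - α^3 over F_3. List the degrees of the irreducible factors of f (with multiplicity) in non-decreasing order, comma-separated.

Roots in F_3: f(0) = 0 → root; f(1) = 0 → root; f(2) = 0 → root.
Linear factors from roots: (α), (α - 1), (α + 1).
Complete factorization: f(α) = (α + 1)·(α - 1)·(α)^3.
Factor degrees with multiplicity: 1 + 1 + 1 + 1 + 1 = 5.

1, 1, 1, 1, 1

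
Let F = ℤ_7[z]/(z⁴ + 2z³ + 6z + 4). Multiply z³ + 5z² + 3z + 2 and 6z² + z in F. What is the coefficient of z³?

6

Multiply in ℤ_7[z]: (z³ + 5z² + 3z + 2)·(6z² + z) = 6z⁵ + 3z⁴ + 2z³ + z² + 2z.
Reduce using z⁴ ≡ 5z³ + z + 3 (mod z⁴ + 2z³ + 6z + 4).
Reduced: 6z³ + 4z + 1.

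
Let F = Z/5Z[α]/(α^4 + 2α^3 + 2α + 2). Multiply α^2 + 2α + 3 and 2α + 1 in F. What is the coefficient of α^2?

0

Multiply in Z/5Z[α]: (α^2 + 2α + 3)·(2α + 1) = 2α^3 + 3α + 3.
Reduced: 2α^3 + 3α + 3.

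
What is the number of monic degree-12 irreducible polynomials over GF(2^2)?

By the necklace-counting formula, N_4(12) = (1/12) Σ_{d|12} μ(12/d)·4^d.
Divisors of 12: 1, 2, 3, 4, 6, 12; μ(12/d) for each: 0, 1, 0, -1, -1, 1.
Σ = 4^2 − 4^4 − 4^6 + 4^12 = 16772880.
N = 16772880/12 = 1397740.

1397740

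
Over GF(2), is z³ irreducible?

No

Write m(z) = z³.
Check for roots in GF(2): m(0) = 0 → root; m(1) = 1.
m(0) = 0, so (z) divides m(z); m is reducible.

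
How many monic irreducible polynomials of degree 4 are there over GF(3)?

18

Gauss's count: N_{3}(4) = (1/4) Σ_{d|4} μ(4/d)·3^d.
Divisors of 4: 1, 2, 4; μ(4/d) for each: 0, -1, 1.
Σ = − 3^2 + 3^4 = 72.
N = 72/4 = 18.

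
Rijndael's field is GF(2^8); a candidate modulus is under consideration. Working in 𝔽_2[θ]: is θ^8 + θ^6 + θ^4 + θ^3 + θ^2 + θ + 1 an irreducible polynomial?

Write g(θ) = θ^8 + θ^6 + θ^4 + θ^3 + θ^2 + θ + 1.
Check for roots in 𝔽_2: g(0) = 1; g(1) = 1.
No roots, so no linear factors.
Monic irreducibles of degree 2 over GF(2): θ^2 + θ + 1.
None of them divide g (all give nonzero remainder).
Monic irreducibles of degree 3 over GF(2): θ^3 + θ + 1, θ^3 + θ^2 + 1.
None of them divide g (all give nonzero remainder).
Monic irreducibles of degree 4 over GF(2): θ^4 + θ + 1, θ^4 + θ^3 + 1, θ^4 + θ^3 + θ^2 + θ + 1.
None of them divide g (all give nonzero remainder).
No irreducible factor of degree ≤ 4 exists, so g is irreducible over GF(2).

Yes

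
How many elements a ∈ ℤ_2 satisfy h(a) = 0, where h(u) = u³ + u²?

2

Evaluate at each of the 2 elements of ℤ_2:
h(0) = 0 → root; h(1) = 0 → root.
Roots: {0, 1}.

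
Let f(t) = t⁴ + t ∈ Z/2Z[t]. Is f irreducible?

Check for roots in Z/2Z: f(0) = 0 → root; f(1) = 0 → root.
f(0) = 0, so (t) divides f(t); f is reducible.

No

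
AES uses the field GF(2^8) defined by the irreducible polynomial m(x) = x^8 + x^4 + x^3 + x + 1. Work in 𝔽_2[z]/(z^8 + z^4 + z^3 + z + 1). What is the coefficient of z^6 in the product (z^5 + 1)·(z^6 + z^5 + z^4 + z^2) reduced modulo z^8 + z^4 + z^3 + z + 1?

Multiply in 𝔽_2[z]: (z^5 + 1)·(z^6 + z^5 + z^4 + z^2) = z^11 + z^10 + z^9 + z^7 + z^6 + z^5 + z^4 + z^2.
Reduce using z^8 ≡ z^4 + z^3 + z + 1 (mod z^8 + z^4 + z^3 + z + 1).
Reduced: z^6 + z^5 + z^4 + z^2 + z.

1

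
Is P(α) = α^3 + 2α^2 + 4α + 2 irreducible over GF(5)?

Check for roots in GF(5): P(0) = 2; P(1) = 4; P(2) = 1; P(3) = 4; P(4) = 4.
No roots. A degree-3 polynomial over a field with no linear factor is irreducible.

Yes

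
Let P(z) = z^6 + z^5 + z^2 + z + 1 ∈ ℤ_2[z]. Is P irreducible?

Yes

Check for roots in ℤ_2: P(0) = 1; P(1) = 1.
No roots, so no linear factors.
Monic irreducibles of degree 2 over GF(2): z^2 + z + 1.
None of them divide P (all give nonzero remainder).
Monic irreducibles of degree 3 over GF(2): z^3 + z + 1, z^3 + z^2 + 1.
None of them divide P (all give nonzero remainder).
No irreducible factor of degree ≤ 3 exists, so P is irreducible over GF(2).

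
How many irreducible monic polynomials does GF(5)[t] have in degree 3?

Gauss's count: N_{5}(3) = (1/3) Σ_{d|3} μ(3/d)·5^d.
Divisors of 3: 1, 3; μ(3/d) for each: -1, 1.
Σ = − 5^1 + 5^3 = 120.
N = 120/3 = 40.

40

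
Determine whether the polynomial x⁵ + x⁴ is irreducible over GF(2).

Write h(x) = x⁵ + x⁴.
Check for roots in GF(2): h(0) = 0 → root; h(1) = 0 → root.
h(0) = 0, so (x) divides h(x); h is reducible.

No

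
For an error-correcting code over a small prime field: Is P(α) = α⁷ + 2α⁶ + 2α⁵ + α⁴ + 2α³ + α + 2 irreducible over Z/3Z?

Check for roots in Z/3Z: P(0) = 2; P(1) = 2; P(2) = 2.
No roots, so no linear factors.
Monic irreducibles of degree 2 over GF(3): α² + 1, α² + α + 2, α² + 2α + 2.
None of them divide P (all give nonzero remainder).
Degree-3 irreducible divisors: test the 8 monic irreducibles of degree 3 over GF(3).
None of them divide P (all give nonzero remainder).
No irreducible factor of degree ≤ 3 exists, so P is irreducible over GF(3).

Yes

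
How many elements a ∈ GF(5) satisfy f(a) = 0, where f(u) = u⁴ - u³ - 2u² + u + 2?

Evaluate at each of the 5 elements of GF(5):
f(0) = 2; f(1) = 1; f(2) = 4; f(3) = 1; f(4) = 1.
No element is a root.

0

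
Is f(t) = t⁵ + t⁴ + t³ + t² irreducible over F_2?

Check for roots in F_2: f(0) = 0 → root; f(1) = 0 → root.
f(0) = 0, so (t) divides f(t); f is reducible.

No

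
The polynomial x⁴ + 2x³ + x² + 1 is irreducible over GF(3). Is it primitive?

No

Write f(x) = x⁴ + 2x³ + x² + 1.
|GF(3^4)^×| = 3^4 − 1 = 80. Prime factorization: 80 = 2^4·5.
f is primitive ⇔ x has order 80 in GF(3)[x]/(f), i.e. x^(80/q) ≠ 1 for each prime q | 80.
x^(40) mod f = 1
x^(16) mod f = x³ + x² + 2x.
Since x^(40) = 1, the order of x divides 40 < 80; not primitive.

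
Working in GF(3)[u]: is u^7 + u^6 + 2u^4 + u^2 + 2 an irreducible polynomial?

Yes

Write P(u) = u^7 + u^6 + 2u^4 + u^2 + 2.
Check for roots in GF(3): P(0) = 2; P(1) = 1; P(2) = 2.
No roots, so no linear factors.
Monic irreducibles of degree 2 over GF(3): u^2 + 1, u^2 + u + 2, u^2 + 2u + 2.
None of them divide P (all give nonzero remainder).
Degree-3 irreducible divisors: test the 8 monic irreducibles of degree 3 over GF(3).
None of them divide P (all give nonzero remainder).
No irreducible factor of degree ≤ 3 exists, so P is irreducible over GF(3).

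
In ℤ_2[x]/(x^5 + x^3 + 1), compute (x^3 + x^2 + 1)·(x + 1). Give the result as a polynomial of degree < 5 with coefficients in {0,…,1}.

Multiply in ℤ_2[x]: (x^3 + x^2 + 1)·(x + 1) = x^4 + x^2 + x + 1.
Reduced: x^4 + x^2 + x + 1.

x^4 + x^2 + x + 1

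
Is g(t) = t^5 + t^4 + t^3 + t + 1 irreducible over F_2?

Check for roots in F_2: g(0) = 1; g(1) = 1.
No roots, so no linear factors.
Monic irreducibles of degree 2 over GF(2): t^2 + t + 1.
None of them divide g (all give nonzero remainder).
No irreducible factor of degree ≤ 2 exists, so g is irreducible over GF(2).

Yes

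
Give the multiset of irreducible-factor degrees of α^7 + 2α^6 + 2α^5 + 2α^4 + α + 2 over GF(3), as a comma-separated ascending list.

Write h(α) = α^7 + 2α^6 + 2α^5 + 2α^4 + α + 2.
Roots in GF(3): h(0) = 2; h(1) = 1; h(2) = 2.
Complete factorization: h(α) = (α^7 + 2α^6 + 2α^5 + 2α^4 + α + 2).
Factor degrees with multiplicity: 7 = 7.

7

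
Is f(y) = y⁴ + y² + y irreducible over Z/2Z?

Check for roots in Z/2Z: f(0) = 0 → root; f(1) = 1.
f(0) = 0, so (y) divides f(y); f is reducible.

No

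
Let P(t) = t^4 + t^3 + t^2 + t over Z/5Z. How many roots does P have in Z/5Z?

4

Evaluate at each of the 5 elements of Z/5Z:
P(0) = 0 → root; P(1) = 4; P(2) = 0 → root; P(3) = 0 → root; P(4) = 0 → root.
Roots: {0, 2, 3, 4}.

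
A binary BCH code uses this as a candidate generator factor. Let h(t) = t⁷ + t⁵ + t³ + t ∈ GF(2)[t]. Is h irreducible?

Check for roots in GF(2): h(0) = 0 → root; h(1) = 0 → root.
h(0) = 0, so (t) divides h(t); h is reducible.

No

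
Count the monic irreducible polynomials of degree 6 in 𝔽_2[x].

The number of monic irreducibles of degree 6 over GF(2) is (1/6)·Σ_{d∣6} μ(6/d) 2^d.
Divisors of 6: 1, 2, 3, 6; μ(6/d) for each: 1, -1, -1, 1.
Σ = 2^1 − 2^2 − 2^3 + 2^6 = 54.
N = 54/6 = 9.

9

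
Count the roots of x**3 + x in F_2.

Write P(x) = x**3 + x.
Evaluate at each of the 2 elements of F_2:
P(0) = 0 → root; P(1) = 0 → root.
Roots: {0, 1}.

2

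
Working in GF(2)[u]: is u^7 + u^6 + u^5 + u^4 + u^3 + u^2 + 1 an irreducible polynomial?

Yes

Write h(u) = u^7 + u^6 + u^5 + u^4 + u^3 + u^2 + 1.
Check for roots in GF(2): h(0) = 1; h(1) = 1.
No roots, so no linear factors.
Monic irreducibles of degree 2 over GF(2): u^2 + u + 1.
None of them divide h (all give nonzero remainder).
Monic irreducibles of degree 3 over GF(2): u^3 + u + 1, u^3 + u^2 + 1.
None of them divide h (all give nonzero remainder).
No irreducible factor of degree ≤ 3 exists, so h is irreducible over GF(2).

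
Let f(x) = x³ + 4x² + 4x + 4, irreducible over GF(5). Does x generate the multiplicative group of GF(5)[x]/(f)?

|GF(5^3)^×| = 5^3 − 1 = 124. Prime factorization: 124 = 2^2·31.
f is primitive ⇔ x has order 124 in GF(5)[x]/(f), i.e. x^(124/q) ≠ 1 for each prime q | 124.
x^(62) mod f = 1
x^(4) mod f = 2x² + 2x + 1.
Since x^(62) = 1, the order of x divides 62 < 124; not primitive.

No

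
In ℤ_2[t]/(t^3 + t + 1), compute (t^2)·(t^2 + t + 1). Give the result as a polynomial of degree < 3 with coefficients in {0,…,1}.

Multiply in ℤ_2[t]: (t^2)·(t^2 + t + 1) = t^4 + t^3 + t^2.
Reduce using t^3 ≡ t + 1 (mod t^3 + t + 1).
Reduced: 1.

1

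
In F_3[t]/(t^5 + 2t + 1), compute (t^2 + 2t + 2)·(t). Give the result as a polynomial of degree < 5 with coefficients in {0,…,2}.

t^3 + 2t^2 + 2t

Multiply in F_3[t]: (t^2 + 2t + 2)·(t) = t^3 + 2t^2 + 2t.
Reduced: t^3 + 2t^2 + 2t.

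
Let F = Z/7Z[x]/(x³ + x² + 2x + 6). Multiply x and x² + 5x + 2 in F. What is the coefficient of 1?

1

Multiply in Z/7Z[x]: (x)·(x² + 5x + 2) = x³ + 5x² + 2x.
Reduce using x³ ≡ 6x² + 5x + 1 (mod x³ + x² + 2x + 6).
Reduced: 4x² + 1.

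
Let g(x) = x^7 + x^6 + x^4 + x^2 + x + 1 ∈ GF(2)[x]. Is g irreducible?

Check for roots in GF(2): g(0) = 1; g(1) = 0 → root.
g(1) = 0, so (x − 1) divides g(x); g is reducible.

No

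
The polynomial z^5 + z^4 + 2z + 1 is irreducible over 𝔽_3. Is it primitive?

Write f(z) = z^5 + z^4 + 2z + 1.
|GF(3^5)^×| = 3^5 − 1 = 242. Prime factorization: 242 = 2·11^2.
f is primitive ⇔ z has order 242 in GF(3)[z]/(f), i.e. z^(242/q) ≠ 1 for each prime q | 242.
z^(121) mod f = 2.
z^(22) mod f = z^3 + 2.
None equal 1, so z has full order 242; f is primitive.

Yes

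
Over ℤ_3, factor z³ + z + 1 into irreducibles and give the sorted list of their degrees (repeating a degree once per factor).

1, 2

Write f(z) = z³ + z + 1.
Roots in ℤ_3: f(0) = 1; f(1) = 0 → root; f(2) = 2.
Linear factors from roots: (z + 2).
Complete factorization: f(z) = (z + 2)·(z² + z + 2).
Factor degrees with multiplicity: 1 + 2 = 3.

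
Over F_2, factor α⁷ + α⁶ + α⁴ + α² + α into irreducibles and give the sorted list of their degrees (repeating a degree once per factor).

1, 2, 2, 2

Write f(α) = α⁷ + α⁶ + α⁴ + α² + α.
Roots in F_2: f(0) = 0 → root; f(1) = 1.
Linear factors from roots: (α).
Complete factorization: f(α) = (α)·(α² + α + 1)^3.
Factor degrees with multiplicity: 1 + 2 + 2 + 2 = 7.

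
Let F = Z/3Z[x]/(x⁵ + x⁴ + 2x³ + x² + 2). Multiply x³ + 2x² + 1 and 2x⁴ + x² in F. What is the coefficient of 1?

Multiply in Z/3Z[x]: (x³ + 2x² + 1)·(2x⁴ + x²) = 2x⁷ + x⁶ + x⁵ + x⁴ + x².
Reduce using x⁵ ≡ 2x⁴ + x³ + 2x² + 1 (mod x⁵ + x⁴ + 2x³ + x² + 2).
Reduced: 2x³ + 2x² + 2x + 1.

1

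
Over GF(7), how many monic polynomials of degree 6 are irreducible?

19544

x^(7^6) − x is the product of all monic irreducibles of degree dividing 6; Möbius inversion gives N = (1/6) Σ μ(6/d)·7^d.
Divisors of 6: 1, 2, 3, 6; μ(6/d) for each: 1, -1, -1, 1.
Σ = 7^1 − 7^2 − 7^3 + 7^6 = 117264.
N = 117264/6 = 19544.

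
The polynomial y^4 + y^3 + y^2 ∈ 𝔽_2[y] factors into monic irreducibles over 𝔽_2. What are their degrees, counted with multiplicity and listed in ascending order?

Write h(y) = y^4 + y^3 + y^2.
Roots in 𝔽_2: h(0) = 0 → root; h(1) = 1.
Linear factors from roots: (y).
Complete factorization: h(y) = (y)^2·(y^2 + y + 1).
Factor degrees with multiplicity: 1 + 1 + 2 = 4.

1, 1, 2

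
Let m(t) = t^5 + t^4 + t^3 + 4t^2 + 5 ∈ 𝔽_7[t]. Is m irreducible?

Check for roots in 𝔽_7: m(0) = 5; m(1) = 5; m(2) = 0 → root; m(3) = 0 → root; m(4) = 6; m(5) = 4; m(6) = 1.
m(2) = 0, so (t − 2) divides m(t); m is reducible.

No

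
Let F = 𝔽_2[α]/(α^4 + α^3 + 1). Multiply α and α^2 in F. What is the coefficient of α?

0

Multiply in 𝔽_2[α]: (α)·(α^2) = α^3.
Reduced: α^3.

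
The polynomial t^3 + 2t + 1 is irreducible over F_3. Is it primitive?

Write f(t) = t^3 + 2t + 1.
|GF(3^3)^×| = 3^3 − 1 = 26. Prime factorization: 26 = 2·13.
f is primitive ⇔ t has order 26 in GF(3)[t]/(f), i.e. t^(26/q) ≠ 1 for each prime q | 26.
t^(13) mod f = 2.
t^(2) mod f = t^2.
None equal 1, so t has full order 26; f is primitive.

Yes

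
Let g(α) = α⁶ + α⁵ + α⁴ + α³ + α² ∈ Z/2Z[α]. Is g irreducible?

No

Check for roots in Z/2Z: g(0) = 0 → root; g(1) = 1.
g(0) = 0, so (α) divides g(α); g is reducible.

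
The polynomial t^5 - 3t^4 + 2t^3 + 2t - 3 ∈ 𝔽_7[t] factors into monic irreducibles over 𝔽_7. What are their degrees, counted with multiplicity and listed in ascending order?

Write f(t) = t^5 - 3t^4 + 2t^3 + 2t - 3.
Complete factorization: f(t) = (t^5 - 3t^4 + 2t^3 + 2t - 3).
Factor degrees with multiplicity: 5 = 5.

5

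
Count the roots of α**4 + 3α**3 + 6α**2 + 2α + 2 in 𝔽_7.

4

Write f(α) = α**4 + 3α**3 + 6α**2 + 2α + 2.
Evaluate at each of the 7 elements of 𝔽_7:
f(0) = 2; f(1) = 0 → root; f(2) = 0 → root; f(3) = 0 → root; f(4) = 1; f(5) = 0 → root; f(6) = 4.
Roots: {1, 2, 3, 5}.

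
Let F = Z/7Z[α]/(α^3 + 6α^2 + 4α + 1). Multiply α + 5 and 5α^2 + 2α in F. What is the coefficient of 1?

Multiply in Z/7Z[α]: (α + 5)·(5α^2 + 2α) = 5α^3 + 6α^2 + 3α.
Reduce using α^3 ≡ α^2 + 3α + 6 (mod α^3 + 6α^2 + 4α + 1).
Reduced: 4α^2 + 4α + 2.

2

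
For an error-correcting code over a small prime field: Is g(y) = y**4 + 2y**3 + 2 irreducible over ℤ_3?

Yes

Check for roots in ℤ_3: g(0) = 2; g(1) = 2; g(2) = 1.
No roots, so no linear factors.
Monic irreducibles of degree 2 over GF(3): y**2 + 1, y**2 + y + 2, y**2 + 2y + 2.
None of them divide g (all give nonzero remainder).
No irreducible factor of degree ≤ 2 exists, so g is irreducible over GF(3).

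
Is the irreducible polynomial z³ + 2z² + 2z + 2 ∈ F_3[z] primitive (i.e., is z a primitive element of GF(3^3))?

Write f(z) = z³ + 2z² + 2z + 2.
|GF(3^3)^×| = 3^3 − 1 = 26. Prime factorization: 26 = 2·13.
f is primitive ⇔ z has order 26 in GF(3)[z]/(f), i.e. z^(26/q) ≠ 1 for each prime q | 26.
z^(13) mod f = 1
z^(2) mod f = z².
Since z^(13) = 1, the order of z divides 13 < 26; not primitive.

No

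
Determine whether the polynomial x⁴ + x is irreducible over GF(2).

No

Write g(x) = x⁴ + x.
Check for roots in GF(2): g(0) = 0 → root; g(1) = 0 → root.
g(0) = 0, so (x) divides g(x); g is reducible.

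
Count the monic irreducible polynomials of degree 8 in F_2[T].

The number of monic irreducibles of degree 8 over GF(2) is (1/8)·Σ_{d∣8} μ(8/d) 2^d.
Divisors of 8: 1, 2, 4, 8; μ(8/d) for each: 0, 0, -1, 1.
Σ = − 2^4 + 2^8 = 240.
N = 240/8 = 30.

30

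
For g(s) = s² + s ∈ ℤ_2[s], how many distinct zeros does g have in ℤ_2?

Evaluate at each of the 2 elements of ℤ_2:
g(0) = 0 → root; g(1) = 0 → root.
Roots: {0, 1}.

2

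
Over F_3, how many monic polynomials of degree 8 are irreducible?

By the necklace-counting formula, N_3(8) = (1/8) Σ_{d|8} μ(8/d)·3^d.
Divisors of 8: 1, 2, 4, 8; μ(8/d) for each: 0, 0, -1, 1.
Σ = − 3^4 + 3^8 = 6480.
N = 6480/8 = 810.

810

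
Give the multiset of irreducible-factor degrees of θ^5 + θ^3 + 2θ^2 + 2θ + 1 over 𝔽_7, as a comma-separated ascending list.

1, 1, 1, 2

Write f(θ) = θ^5 + θ^3 + 2θ^2 + 2θ + 1.
Linear factors from roots: (θ - 1), (θ + 2).
Complete factorization: f(θ) = (θ + 2)·(θ - 1)^2·(θ^2 - 3).
Factor degrees with multiplicity: 1 + 1 + 1 + 2 = 5.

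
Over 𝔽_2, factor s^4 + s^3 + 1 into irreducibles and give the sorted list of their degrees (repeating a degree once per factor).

4

Write h(s) = s^4 + s^3 + 1.
Roots in 𝔽_2: h(0) = 1; h(1) = 1.
Complete factorization: h(s) = (s^4 + s^3 + 1).
Factor degrees with multiplicity: 4 = 4.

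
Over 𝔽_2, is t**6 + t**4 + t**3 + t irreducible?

Write m(t) = t**6 + t**4 + t**3 + t.
Check for roots in 𝔽_2: m(0) = 0 → root; m(1) = 0 → root.
m(0) = 0, so (t) divides m(t); m is reducible.

No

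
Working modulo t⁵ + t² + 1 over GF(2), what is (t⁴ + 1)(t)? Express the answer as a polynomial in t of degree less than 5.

Multiply in GF(2)[t]: (t⁴ + 1)·(t) = t⁵ + t.
Reduce using t⁵ ≡ t² + 1 (mod t⁵ + t² + 1).
Reduced: t² + t + 1.

t^2 + t + 1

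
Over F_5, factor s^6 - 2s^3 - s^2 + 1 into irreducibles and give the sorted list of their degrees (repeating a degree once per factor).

1, 2, 3

Write f(s) = s^6 - 2s^3 - s^2 + 1.
Roots in F_5: f(0) = 1; f(1) = 4; f(2) = 0 → root; f(3) = 2; f(4) = 3.
Linear factors from roots: (s - 2).
Complete factorization: f(s) = (s - 2)·(s^2 + 2s - 2)·(s^3 + s - 1).
Factor degrees with multiplicity: 1 + 2 + 3 = 6.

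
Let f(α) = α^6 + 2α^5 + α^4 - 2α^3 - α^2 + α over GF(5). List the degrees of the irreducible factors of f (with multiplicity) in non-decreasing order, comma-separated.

1, 1, 2, 2

Roots in GF(5): f(0) = 0 → root; f(1) = 2; f(2) = 1; f(3) = 1; f(4) = 0 → root.
Linear factors from roots: (α), (α + 1).
Complete factorization: f(α) = (α)·(α + 1)·(α^2 - 2)·(α^2 + α + 2).
Factor degrees with multiplicity: 1 + 1 + 2 + 2 = 6.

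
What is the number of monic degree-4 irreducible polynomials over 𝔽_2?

By the necklace-counting formula, N_2(4) = (1/4) Σ_{d|4} μ(4/d)·2^d.
Divisors of 4: 1, 2, 4; μ(4/d) for each: 0, -1, 1.
Σ = − 2^2 + 2^4 = 12.
N = 12/4 = 3.

3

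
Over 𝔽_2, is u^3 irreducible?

No

Write h(u) = u^3.
Check for roots in 𝔽_2: h(0) = 0 → root; h(1) = 1.
h(0) = 0, so (u) divides h(u); h is reducible.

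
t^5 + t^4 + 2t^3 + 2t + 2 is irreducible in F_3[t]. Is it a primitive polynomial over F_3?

No

Write f(t) = t^5 + t^4 + 2t^3 + 2t + 2.
|GF(3^5)^×| = 3^5 − 1 = 242. Prime factorization: 242 = 2·11^2.
f is primitive ⇔ t has order 242 in GF(3)[t]/(f), i.e. t^(242/q) ≠ 1 for each prime q | 242.
t^(121) mod f = 1
t^(22) mod f = t^4 + 2t.
Since t^(121) = 1, the order of t divides 121 < 242; not primitive.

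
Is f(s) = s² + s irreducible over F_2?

Check for roots in F_2: f(0) = 0 → root; f(1) = 0 → root.
f(0) = 0, so (s) divides f(s); f is reducible.

No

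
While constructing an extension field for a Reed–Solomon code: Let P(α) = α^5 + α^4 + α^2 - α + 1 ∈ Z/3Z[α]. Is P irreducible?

Check for roots in Z/3Z: P(0) = 1; P(1) = 0 → root; P(2) = 0 → root.
P(1) = 0, so (α − 1) divides P(α); P is reducible.

No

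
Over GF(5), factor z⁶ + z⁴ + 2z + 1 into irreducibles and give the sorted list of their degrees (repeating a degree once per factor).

1, 1, 2, 2

Write g(z) = z⁶ + z⁴ + 2z + 1.
Roots in GF(5): g(0) = 1; g(1) = 0 → root; g(2) = 0 → root; g(3) = 2; g(4) = 1.
Linear factors from roots: (z + 4), (z + 3).
Complete factorization: g(z) = (z + 3)·(z + 4)·(z² + z + 2)·(z² + 2z + 4).
Factor degrees with multiplicity: 1 + 1 + 2 + 2 = 6.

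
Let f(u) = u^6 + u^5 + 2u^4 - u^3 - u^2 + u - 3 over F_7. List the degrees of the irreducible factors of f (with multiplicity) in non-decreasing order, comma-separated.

Linear factors from roots: (u - 1), (u + 2).
Complete factorization: f(u) = (u + 2)·(u - 1)·(u^2 + 3u - 2)·(u^2 - 3u + 1).
Factor degrees with multiplicity: 1 + 1 + 2 + 2 = 6.

1, 1, 2, 2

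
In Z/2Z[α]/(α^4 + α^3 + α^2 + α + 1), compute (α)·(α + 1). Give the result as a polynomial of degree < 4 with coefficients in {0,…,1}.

Multiply in Z/2Z[α]: (α)·(α + 1) = α^2 + α.
Reduced: α^2 + α.

α^2 + α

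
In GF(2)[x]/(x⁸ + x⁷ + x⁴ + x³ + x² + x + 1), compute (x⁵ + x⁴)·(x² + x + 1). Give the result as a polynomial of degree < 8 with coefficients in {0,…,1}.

Multiply in GF(2)[x]: (x⁵ + x⁴)·(x² + x + 1) = x⁷ + x⁴.
Reduced: x⁷ + x⁴.

x^7 + x^4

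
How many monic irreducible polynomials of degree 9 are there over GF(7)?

4483696

By the necklace-counting formula, N_7(9) = (1/9) Σ_{d|9} μ(9/d)·7^d.
Divisors of 9: 1, 3, 9; μ(9/d) for each: 0, -1, 1.
Σ = − 7^3 + 7^9 = 40353264.
N = 40353264/9 = 4483696.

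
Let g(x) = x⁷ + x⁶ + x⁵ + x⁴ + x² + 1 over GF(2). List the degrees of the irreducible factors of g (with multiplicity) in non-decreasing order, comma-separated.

Roots in GF(2): g(0) = 1; g(1) = 0 → root.
Linear factors from roots: (x + 1).
Complete factorization: g(x) = (x + 1)^2·(x² + x + 1)·(x³ + x + 1).
Factor degrees with multiplicity: 1 + 1 + 2 + 3 = 7.

1, 1, 2, 3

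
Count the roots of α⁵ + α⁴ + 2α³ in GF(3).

Write f(α) = α⁵ + α⁴ + 2α³.
Evaluate at each of the 3 elements of GF(3):
f(0) = 0 → root; f(1) = 1; f(2) = 1.
Roots: {0}.

1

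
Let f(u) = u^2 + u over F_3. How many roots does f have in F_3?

2

Evaluate at each of the 3 elements of F_3:
f(0) = 0 → root; f(1) = 2; f(2) = 0 → root.
Roots: {0, 2}.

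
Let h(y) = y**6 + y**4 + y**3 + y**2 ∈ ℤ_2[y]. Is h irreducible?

No

Check for roots in ℤ_2: h(0) = 0 → root; h(1) = 0 → root.
h(0) = 0, so (y) divides h(y); h is reducible.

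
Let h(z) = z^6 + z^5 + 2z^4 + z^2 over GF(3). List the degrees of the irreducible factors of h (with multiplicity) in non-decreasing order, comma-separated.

1, 1, 1, 3

Roots in GF(3): h(0) = 0 → root; h(1) = 2; h(2) = 0 → root.
Linear factors from roots: (z), (z + 1).
Complete factorization: h(z) = (z + 1)·(z)^2·(z^3 + 2z + 1).
Factor degrees with multiplicity: 1 + 1 + 1 + 3 = 6.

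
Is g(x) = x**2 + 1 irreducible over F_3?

Yes

Check for roots in F_3: g(0) = 1; g(1) = 2; g(2) = 2.
No roots. A degree-2 polynomial over a field with no linear factor is irreducible.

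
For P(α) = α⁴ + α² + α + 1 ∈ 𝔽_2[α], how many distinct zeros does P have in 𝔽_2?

Evaluate at each of the 2 elements of 𝔽_2:
P(0) = 1; P(1) = 0 → root.
Roots: {1}.

1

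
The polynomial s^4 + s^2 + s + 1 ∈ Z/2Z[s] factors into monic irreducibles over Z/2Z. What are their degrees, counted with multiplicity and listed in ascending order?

Write g(s) = s^4 + s^2 + s + 1.
Roots in Z/2Z: g(0) = 1; g(1) = 0 → root.
Linear factors from roots: (s + 1).
Complete factorization: g(s) = (s + 1)·(s^3 + s^2 + 1).
Factor degrees with multiplicity: 1 + 3 = 4.

1, 3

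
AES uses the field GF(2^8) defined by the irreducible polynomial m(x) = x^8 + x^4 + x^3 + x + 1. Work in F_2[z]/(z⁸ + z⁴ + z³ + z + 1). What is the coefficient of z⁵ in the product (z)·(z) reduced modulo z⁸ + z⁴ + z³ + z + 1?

Multiply in F_2[z]: (z)·(z) = z².
Reduced: z².

0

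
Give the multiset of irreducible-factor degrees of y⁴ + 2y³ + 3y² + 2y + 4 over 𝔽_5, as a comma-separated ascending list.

4

Write g(y) = y⁴ + 2y³ + 3y² + 2y + 4.
Roots in 𝔽_5: g(0) = 4; g(1) = 2; g(2) = 2; g(3) = 2; g(4) = 4.
Complete factorization: g(y) = (y⁴ + 2y³ + 3y² + 2y + 4).
Factor degrees with multiplicity: 4 = 4.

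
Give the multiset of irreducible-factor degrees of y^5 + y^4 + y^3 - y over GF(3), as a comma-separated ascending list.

1, 1, 1, 2

Write h(y) = y^5 + y^4 + y^3 - y.
Roots in GF(3): h(0) = 0 → root; h(1) = 2; h(2) = 0 → root.
Linear factors from roots: (y), (y + 1).
Complete factorization: h(y) = (y)·(y + 1)^2·(y^2 - y - 1).
Factor degrees with multiplicity: 1 + 1 + 1 + 2 = 5.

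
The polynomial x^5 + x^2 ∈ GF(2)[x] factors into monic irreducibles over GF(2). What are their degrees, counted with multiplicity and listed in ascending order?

Write f(x) = x^5 + x^2.
Roots in GF(2): f(0) = 0 → root; f(1) = 0 → root.
Linear factors from roots: (x), (x + 1).
Complete factorization: f(x) = (x + 1)·(x)^2·(x^2 + x + 1).
Factor degrees with multiplicity: 1 + 1 + 1 + 2 = 5.

1, 1, 1, 2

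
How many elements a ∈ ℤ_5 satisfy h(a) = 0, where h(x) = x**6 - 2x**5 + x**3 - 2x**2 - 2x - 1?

3

Evaluate at each of the 5 elements of ℤ_5:
h(0) = 4; h(1) = 0 → root; h(2) = 0 → root; h(3) = 0 → root; h(4) = 1.
Roots: {1, 2, 3}.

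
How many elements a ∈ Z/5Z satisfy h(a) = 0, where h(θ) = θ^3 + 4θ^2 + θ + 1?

0

Evaluate at each of the 5 elements of Z/5Z:
h(0) = 1; h(1) = 2; h(2) = 2; h(3) = 2; h(4) = 3.
No element is a root.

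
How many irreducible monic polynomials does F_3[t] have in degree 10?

x^(3^10) − x is the product of all monic irreducibles of degree dividing 10; Möbius inversion gives N = (1/10) Σ μ(10/d)·3^d.
Divisors of 10: 1, 2, 5, 10; μ(10/d) for each: 1, -1, -1, 1.
Σ = 3^1 − 3^2 − 3^5 + 3^10 = 58800.
N = 58800/10 = 5880.

5880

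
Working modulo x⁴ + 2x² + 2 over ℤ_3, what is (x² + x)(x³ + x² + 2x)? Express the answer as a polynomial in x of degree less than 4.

x^3 + x^2 + x + 2

Multiply in ℤ_3[x]: (x² + x)·(x³ + x² + 2x) = x⁵ + 2x⁴ + 2x².
Reduce using x⁴ ≡ x² + 1 (mod x⁴ + 2x² + 2).
Reduced: x³ + x² + x + 2.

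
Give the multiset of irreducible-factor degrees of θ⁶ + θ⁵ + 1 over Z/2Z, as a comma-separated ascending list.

6

Write g(θ) = θ⁶ + θ⁵ + 1.
Roots in Z/2Z: g(0) = 1; g(1) = 1.
Complete factorization: g(θ) = (θ⁶ + θ⁵ + 1).
Factor degrees with multiplicity: 6 = 6.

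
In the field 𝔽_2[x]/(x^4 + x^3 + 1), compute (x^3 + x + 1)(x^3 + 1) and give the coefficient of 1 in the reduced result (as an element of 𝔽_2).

1

Multiply in 𝔽_2[x]: (x^3 + x + 1)·(x^3 + 1) = x^6 + x^4 + x + 1.
Reduce using x^4 ≡ x^3 + 1 (mod x^4 + x^3 + 1).
Reduced: x^2 + 1.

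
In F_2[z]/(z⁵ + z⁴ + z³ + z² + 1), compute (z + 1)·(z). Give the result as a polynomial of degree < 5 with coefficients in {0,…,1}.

Multiply in F_2[z]: (z + 1)·(z) = z² + z.
Reduced: z² + z.

z^2 + z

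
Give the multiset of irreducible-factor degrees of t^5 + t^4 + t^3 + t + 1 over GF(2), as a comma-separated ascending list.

Write g(t) = t^5 + t^4 + t^3 + t + 1.
Roots in GF(2): g(0) = 1; g(1) = 1.
Complete factorization: g(t) = (t^5 + t^4 + t^3 + t + 1).
Factor degrees with multiplicity: 5 = 5.

5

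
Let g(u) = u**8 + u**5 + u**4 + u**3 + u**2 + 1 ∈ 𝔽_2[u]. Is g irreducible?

Check for roots in 𝔽_2: g(0) = 1; g(1) = 0 → root.
g(1) = 0, so (u − 1) divides g(u); g is reducible.

No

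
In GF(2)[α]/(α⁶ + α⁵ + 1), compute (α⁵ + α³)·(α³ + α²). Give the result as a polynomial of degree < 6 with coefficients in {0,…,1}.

α^2 + 1

Multiply in GF(2)[α]: (α⁵ + α³)·(α³ + α²) = α⁸ + α⁷ + α⁶ + α⁵.
Reduce using α⁶ ≡ α⁵ + 1 (mod α⁶ + α⁵ + 1).
Reduced: α² + 1.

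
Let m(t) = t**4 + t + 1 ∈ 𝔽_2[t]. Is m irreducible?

Check for roots in 𝔽_2: m(0) = 1; m(1) = 1.
No roots, so no linear factors.
Monic irreducibles of degree 2 over GF(2): t**2 + t + 1.
None of them divide m (all give nonzero remainder).
No irreducible factor of degree ≤ 2 exists, so m is irreducible over GF(2).

Yes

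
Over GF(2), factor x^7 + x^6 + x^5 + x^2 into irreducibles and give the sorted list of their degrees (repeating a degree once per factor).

Write h(x) = x^7 + x^6 + x^5 + x^2.
Roots in GF(2): h(0) = 0 → root; h(1) = 0 → root.
Linear factors from roots: (x), (x + 1).
Complete factorization: h(x) = (x)^2·(x + 1)^2·(x^3 + x^2 + 1).
Factor degrees with multiplicity: 1 + 1 + 1 + 1 + 3 = 7.

1, 1, 1, 1, 3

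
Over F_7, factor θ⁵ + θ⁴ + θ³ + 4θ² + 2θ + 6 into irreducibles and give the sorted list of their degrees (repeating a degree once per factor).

Write f(θ) = θ⁵ + θ⁴ + θ³ + 4θ² + 2θ + 6.
Linear factors from roots: (θ + 4), (θ + 1).
Complete factorization: f(θ) = (θ + 1)·(θ + 4)·(θ³ + 3θ² + 3θ + 5).
Factor degrees with multiplicity: 1 + 1 + 3 = 5.

1, 1, 3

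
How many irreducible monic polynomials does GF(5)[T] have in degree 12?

x^(5^12) − x is the product of all monic irreducibles of degree dividing 12; Möbius inversion gives N = (1/12) Σ μ(12/d)·5^d.
Divisors of 12: 1, 2, 3, 4, 6, 12; μ(12/d) for each: 0, 1, 0, -1, -1, 1.
Σ = 5^2 − 5^4 − 5^6 + 5^12 = 244124400.
N = 244124400/12 = 20343700.

20343700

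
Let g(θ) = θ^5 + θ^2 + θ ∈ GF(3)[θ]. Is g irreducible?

No

Check for roots in GF(3): g(0) = 0 → root; g(1) = 0 → root; g(2) = 2.
g(0) = 0, so (θ) divides g(θ); g is reducible.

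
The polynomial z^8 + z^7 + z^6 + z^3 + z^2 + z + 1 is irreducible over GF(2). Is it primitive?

Write f(z) = z^8 + z^7 + z^6 + z^3 + z^2 + z + 1.
|GF(2^8)^×| = 2^8 − 1 = 255. Prime factorization: 255 = 3·5·17.
f is primitive ⇔ z has order 255 in GF(2)[z]/(f), i.e. z^(255/q) ≠ 1 for each prime q | 255.
z^(85) mod f = z^5 + z^4 + z^3 + z^2 + 1.
z^(51) mod f = z^6 + z^3.
z^(15) mod f = z^5 + z^4 + z^3 + z + 1.
None equal 1, so z has full order 255; f is primitive.

Yes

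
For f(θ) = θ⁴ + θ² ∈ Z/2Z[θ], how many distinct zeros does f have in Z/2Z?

Evaluate at each of the 2 elements of Z/2Z:
f(0) = 0 → root; f(1) = 0 → root.
Roots: {0, 1}.

2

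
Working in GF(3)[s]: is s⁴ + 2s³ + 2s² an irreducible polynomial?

No

Write h(s) = s⁴ + 2s³ + 2s².
Check for roots in GF(3): h(0) = 0 → root; h(1) = 2; h(2) = 1.
h(0) = 0, so (s) divides h(s); h is reducible.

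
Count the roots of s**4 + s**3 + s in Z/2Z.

1

Write h(s) = s**4 + s**3 + s.
Evaluate at each of the 2 elements of Z/2Z:
h(0) = 0 → root; h(1) = 1.
Roots: {0}.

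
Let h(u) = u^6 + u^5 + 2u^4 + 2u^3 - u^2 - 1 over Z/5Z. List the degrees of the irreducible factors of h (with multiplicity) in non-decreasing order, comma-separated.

Roots in Z/5Z: h(0) = 4; h(1) = 4; h(2) = 4; h(3) = 3; h(4) = 3.
Complete factorization: h(u) = (u^6 + u^5 + 2u^4 + 2u^3 - u^2 - 1).
Factor degrees with multiplicity: 6 = 6.

6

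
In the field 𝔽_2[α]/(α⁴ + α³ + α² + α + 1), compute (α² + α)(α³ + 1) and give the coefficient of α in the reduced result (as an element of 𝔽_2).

Multiply in 𝔽_2[α]: (α² + α)·(α³ + 1) = α⁵ + α⁴ + α² + α.
Reduce using α⁴ ≡ α³ + α² + α + 1 (mod α⁴ + α³ + α² + α + 1).
Reduced: α³.

0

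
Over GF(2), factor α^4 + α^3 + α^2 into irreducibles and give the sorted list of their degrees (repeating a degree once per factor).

1, 1, 2

Write g(α) = α^4 + α^3 + α^2.
Roots in GF(2): g(0) = 0 → root; g(1) = 1.
Linear factors from roots: (α).
Complete factorization: g(α) = (α)^2·(α^2 + α + 1).
Factor degrees with multiplicity: 1 + 1 + 2 = 4.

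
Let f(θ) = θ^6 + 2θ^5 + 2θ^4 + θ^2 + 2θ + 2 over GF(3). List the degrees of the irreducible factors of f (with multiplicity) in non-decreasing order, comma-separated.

Roots in GF(3): f(0) = 2; f(1) = 1; f(2) = 2.
Complete factorization: f(θ) = (θ^2 + θ + 2)·(θ^2 + 2θ + 2)^2.
Factor degrees with multiplicity: 2 + 2 + 2 = 6.

2, 2, 2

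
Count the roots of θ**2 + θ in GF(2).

2

Write h(θ) = θ**2 + θ.
Evaluate at each of the 2 elements of GF(2):
h(0) = 0 → root; h(1) = 0 → root.
Roots: {0, 1}.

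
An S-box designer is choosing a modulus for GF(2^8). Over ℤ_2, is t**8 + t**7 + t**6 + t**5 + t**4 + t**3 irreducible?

No

Write h(t) = t**8 + t**7 + t**6 + t**5 + t**4 + t**3.
Check for roots in ℤ_2: h(0) = 0 → root; h(1) = 0 → root.
h(0) = 0, so (t) divides h(t); h is reducible.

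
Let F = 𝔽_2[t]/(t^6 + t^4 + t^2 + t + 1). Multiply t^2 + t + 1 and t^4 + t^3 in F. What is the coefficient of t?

Multiply in 𝔽_2[t]: (t^2 + t + 1)·(t^4 + t^3) = t^6 + t^3.
Reduce using t^6 ≡ t^4 + t^2 + t + 1 (mod t^6 + t^4 + t^2 + t + 1).
Reduced: t^4 + t^3 + t^2 + t + 1.

1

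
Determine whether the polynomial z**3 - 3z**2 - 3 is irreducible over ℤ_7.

No

Write P(z) = z**3 - 3z**2 - 3.
Check for roots in ℤ_7: P(0) = 4; P(1) = 2; P(2) = 0 → root; P(3) = 4; P(4) = 6; P(5) = 5; P(6) = 0 → root.
P(2) = 0, so (z − 2) divides P(z); P is reducible.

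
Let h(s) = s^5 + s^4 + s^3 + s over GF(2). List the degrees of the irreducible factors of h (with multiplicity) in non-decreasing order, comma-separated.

1, 1, 3

Roots in GF(2): h(0) = 0 → root; h(1) = 0 → root.
Linear factors from roots: (s), (s + 1).
Complete factorization: h(s) = (s)·(s + 1)·(s^3 + s + 1).
Factor degrees with multiplicity: 1 + 1 + 3 = 5.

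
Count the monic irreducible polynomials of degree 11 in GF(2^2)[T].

The number of monic irreducibles of degree 11 over GF(4) is (1/11)·Σ_{d∣11} μ(11/d) 4^d.
Divisors of 11: 1, 11; μ(11/d) for each: -1, 1.
Σ = − 4^1 + 4^11 = 4194300.
N = 4194300/11 = 381300.

381300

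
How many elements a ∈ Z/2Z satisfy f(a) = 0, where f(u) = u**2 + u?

Evaluate at each of the 2 elements of Z/2Z:
f(0) = 0 → root; f(1) = 0 → root.
Roots: {0, 1}.

2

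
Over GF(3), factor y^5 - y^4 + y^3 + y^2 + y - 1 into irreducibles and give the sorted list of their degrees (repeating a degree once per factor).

Write f(y) = y^5 - y^4 + y^3 + y^2 + y - 1.
Roots in GF(3): f(0) = 2; f(1) = 2; f(2) = 2.
Complete factorization: f(y) = (y^5 - y^4 + y^3 + y^2 + y - 1).
Factor degrees with multiplicity: 5 = 5.

5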